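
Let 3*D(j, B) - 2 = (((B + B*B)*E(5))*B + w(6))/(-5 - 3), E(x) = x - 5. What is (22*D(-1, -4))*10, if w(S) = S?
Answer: 275/3 ≈ 91.667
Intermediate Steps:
E(x) = -5 + x
D(j, B) = 5/12 (D(j, B) = 2/3 + ((((B + B*B)*(-5 + 5))*B + 6)/(-5 - 3))/3 = 2/3 + ((((B + B**2)*0)*B + 6)/(-8))/3 = 2/3 + ((0*B + 6)*(-1/8))/3 = 2/3 + ((0 + 6)*(-1/8))/3 = 2/3 + (6*(-1/8))/3 = 2/3 + (1/3)*(-3/4) = 2/3 - 1/4 = 5/12)
(22*D(-1, -4))*10 = (22*(5/12))*10 = (55/6)*10 = 275/3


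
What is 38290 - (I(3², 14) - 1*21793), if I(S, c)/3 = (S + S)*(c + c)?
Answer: 58571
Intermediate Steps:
I(S, c) = 12*S*c (I(S, c) = 3*((S + S)*(c + c)) = 3*((2*S)*(2*c)) = 3*(4*S*c) = 12*S*c)
38290 - (I(3², 14) - 1*21793) = 38290 - (12*3²*14 - 1*21793) = 38290 - (12*9*14 - 21793) = 38290 - (1512 - 21793) = 38290 - 1*(-20281) = 38290 + 20281 = 58571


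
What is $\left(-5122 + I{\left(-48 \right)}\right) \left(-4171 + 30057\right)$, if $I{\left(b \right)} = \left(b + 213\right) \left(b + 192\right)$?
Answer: $482463268$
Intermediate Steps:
$I{\left(b \right)} = \left(192 + b\right) \left(213 + b\right)$ ($I{\left(b \right)} = \left(213 + b\right) \left(192 + b\right) = \left(192 + b\right) \left(213 + b\right)$)
$\left(-5122 + I{\left(-48 \right)}\right) \left(-4171 + 30057\right) = \left(-5122 + \left(40896 + \left(-48\right)^{2} + 405 \left(-48\right)\right)\right) \left(-4171 + 30057\right) = \left(-5122 + \left(40896 + 2304 - 19440\right)\right) 25886 = \left(-5122 + 23760\right) 25886 = 18638 \cdot 25886 = 482463268$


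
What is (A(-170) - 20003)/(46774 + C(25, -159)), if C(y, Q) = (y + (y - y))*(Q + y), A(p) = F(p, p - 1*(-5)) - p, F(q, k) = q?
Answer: -20003/43424 ≈ -0.46064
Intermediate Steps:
A(p) = 0 (A(p) = p - p = 0)
C(y, Q) = y*(Q + y) (C(y, Q) = (y + 0)*(Q + y) = y*(Q + y))
(A(-170) - 20003)/(46774 + C(25, -159)) = (0 - 20003)/(46774 + 25*(-159 + 25)) = -20003/(46774 + 25*(-134)) = -20003/(46774 - 3350) = -20003/43424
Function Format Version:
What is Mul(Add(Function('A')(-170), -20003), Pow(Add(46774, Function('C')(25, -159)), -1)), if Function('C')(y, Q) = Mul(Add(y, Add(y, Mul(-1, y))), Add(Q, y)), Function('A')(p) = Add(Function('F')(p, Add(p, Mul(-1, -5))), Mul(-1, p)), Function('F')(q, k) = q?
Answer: Rational(-20003, 43424) ≈ -0.46064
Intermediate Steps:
Function('A')(p) = 0 (Function('A')(p) = Add(p, Mul(-1, p)) = 0)
Function('C')(y, Q) = Mul(y, Add(Q, y)) (Function('C')(y, Q) = Mul(Add(y, 0), Add(Q, y)) = Mul(y, Add(Q, y)))
Mul(Add(Function('A')(-170), -20003), Pow(Add(46774, Function('C')(25, -159)), -1)) = Mul(Add(0, -20003), Pow(Add(46774, Mul(25, Add(-159, 25))), -1)) = Mul(-20003, Pow(Add(46774, Mul(25, -134)), -1)) = Mul(-20003, Pow(Add(46774, -3350), -1)) = Mul(-20003, Pow(43424, -1)) = Mul(-20003, Rational(1, 43424)) = Rational(-20003, 43424)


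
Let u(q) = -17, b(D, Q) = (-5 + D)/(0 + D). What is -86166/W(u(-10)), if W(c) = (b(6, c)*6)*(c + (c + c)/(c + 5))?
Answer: 516996/85 ≈ 6082.3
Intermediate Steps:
b(D, Q) = (-5 + D)/D
W(c) = c + 2*c/(5 + c) (W(c) = (((-5 + 6)/6)*6)*(c + (c + c)/(c + 5)) = (((⅙)*1)*6)*(c + (2*c)/(5 + c)) = ((⅙)*6)*(c + 2*c/(5 + c)) = 1*(c + 2*c/(5 + c)) = c + 2*c/(5 + c))
-86166/W(u(-10)) = -86166*(-(5 - 17)/(17*(7 - 17))) = -86166/((-17*(-10)/(-12))) = -86166/((-17*(-1/12)*(-10))) = -86166/(-85/6) = -86166*(-6/85) = 516996/85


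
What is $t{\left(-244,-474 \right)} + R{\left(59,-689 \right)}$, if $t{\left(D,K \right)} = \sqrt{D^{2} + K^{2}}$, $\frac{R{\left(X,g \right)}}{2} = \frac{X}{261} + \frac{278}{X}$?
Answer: $\frac{152078}{15399} + 2 \sqrt{71053} \approx 542.99$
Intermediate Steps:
$R{\left(X,g \right)} = \frac{556}{X} + \frac{2 X}{261}$ ($R{\left(X,g \right)} = 2 \left(\frac{X}{261} + \frac{278}{X}\right) = 2 \left(\frac{278}{X} + \frac{X}{261}\right) = \frac{556}{X} + \frac{2 X}{261}$)
$t{\left(-244,-474 \right)} + R{\left(59,-689 \right)} = \sqrt{\left(-244\right)^{2} + \left(-474\right)^{2}} + \left(\frac{556}{59} + \frac{2}{261} \cdot 59\right) = \sqrt{59536 + 224676} + \left(556 \cdot \frac{1}{59} + \frac{118}{261}\right) = \sqrt{284212} + \left(\frac{556}{59} + \frac{118}{261}\right) = 2 \sqrt{71053} + \frac{152078}{15399} = \frac{152078}{15399} + 2 \sqrt{71053}$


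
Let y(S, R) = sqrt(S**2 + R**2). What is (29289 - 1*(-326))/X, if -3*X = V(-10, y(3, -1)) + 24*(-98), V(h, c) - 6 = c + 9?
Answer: 207630765/5461559 + 88845*sqrt(10)/5461559 ≈ 38.068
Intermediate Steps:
y(S, R) = sqrt(R**2 + S**2)
V(h, c) = 15 + c (V(h, c) = 6 + (c + 9) = 6 + (9 + c) = 15 + c)
X = 779 - sqrt(10)/3 (X = -((15 + sqrt((-1)**2 + 3**2)) + 24*(-98))/3 = -((15 + sqrt(1 + 9)) - 2352)/3 = -((15 + sqrt(10)) - 2352)/3 = -(-2337 + sqrt(10))/3 = 779 - sqrt(10)/3 ≈ 777.95)
(29289 - 1*(-326))/X = (29289 - 1*(-326))/(779 - sqrt(10)/3) = (29289 + 326)/(779 - sqrt(10)/3) = 29615/(779 - sqrt(10)/3)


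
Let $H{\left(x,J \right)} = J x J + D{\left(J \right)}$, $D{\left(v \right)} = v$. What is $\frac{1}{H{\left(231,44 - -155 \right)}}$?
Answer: $\frac{1}{9148030} \approx 1.0931 \cdot 10^{-7}$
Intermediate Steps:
$H{\left(x,J \right)} = J + x J^{2}$ ($H{\left(x,J \right)} = J x J + J = x J^{2} + J = J + x J^{2}$)
$\frac{1}{H{\left(231,44 - -155 \right)}} = \frac{1}{\left(44 - -155\right) \left(1 + \left(44 - -155\right) 231\right)} = \frac{1}{\left(44 + 155\right) \left(1 + \left(44 + 155\right) 231\right)} = \frac{1}{199 \left(1 + 199 \cdot 231\right)} = \frac{1}{199 \left(1 + 45969\right)} = \frac{1}{199 \cdot 45970} = \frac{1}{9148030}$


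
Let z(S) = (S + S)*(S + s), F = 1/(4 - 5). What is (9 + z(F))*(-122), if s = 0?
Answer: -1342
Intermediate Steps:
F = -1 (F = 1/(-1) = -1)
z(S) = 2*S² (z(S) = (S + S)*(S + 0) = (2*S)*S = 2*S²)
(9 + z(F))*(-122) = (9 + 2*(-1)²)*(-122) = (9 + 2*1)*(-122) = (9 + 2)*(-122) = 11*(-122) = -1342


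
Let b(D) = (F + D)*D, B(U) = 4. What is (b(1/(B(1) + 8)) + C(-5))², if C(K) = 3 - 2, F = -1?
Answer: 17689/20736 ≈ 0.85306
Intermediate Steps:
C(K) = 1
b(D) = D*(-1 + D) (b(D) = (-1 + D)*D = D*(-1 + D))
(b(1/(B(1) + 8)) + C(-5))² = ((-1 + 1/(4 + 8))/(4 + 8) + 1)² = ((-1 + 1/12)/12 + 1)² = ((1/12)*(-11/12) + 1)² = (-11/144 + 1)² = (133/144)² = 17689/20736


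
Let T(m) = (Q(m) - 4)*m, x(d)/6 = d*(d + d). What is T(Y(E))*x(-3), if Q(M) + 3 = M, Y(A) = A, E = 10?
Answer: 3240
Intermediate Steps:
Q(M) = -3 + M
x(d) = 12*d² (x(d) = 6*(d*(d + d)) = 6*(d*(2*d)) = 6*(2*d²) = 12*d²)
T(m) = m*(-7 + m) (T(m) = ((-3 + m) - 4)*m = (-7 + m)*m = m*(-7 + m))
T(Y(E))*x(-3) = (10*(-7 + 10))*(12*(-3)²) = (10*3)*(12*9) = 30*108 = 3240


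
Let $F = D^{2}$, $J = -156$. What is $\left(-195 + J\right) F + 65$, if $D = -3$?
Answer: $-3094$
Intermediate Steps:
$F = 9$ ($F = \left(-3\right)^{2} = 9$)
$\left(-195 + J\right) F + 65 = \left(-195 - 156\right) 9 + 65 = \left(-351\right) 9 + 65 = -3159 + 65 = -3094$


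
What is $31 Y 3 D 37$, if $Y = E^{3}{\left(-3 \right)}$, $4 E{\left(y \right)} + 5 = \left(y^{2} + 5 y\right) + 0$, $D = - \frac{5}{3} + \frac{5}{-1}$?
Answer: $\frac{7633285}{16} \approx 4.7708 \cdot 10^{5}$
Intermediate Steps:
$D = - \frac{20}{3}$ ($D = \left(-5\right) \frac{1}{3} + 5 \left(-1\right) = - \frac{5}{3} - 5 = - \frac{20}{3} \approx -6.6667$)
$E{\left(y \right)} = - \frac{5}{4} + \frac{y^{2}}{4} + \frac{5 y}{4}$ ($E{\left(y \right)} = - \frac{5}{4} + \frac{\left(y^{2} + 5 y\right) + 0}{4} = - \frac{5}{4} + \frac{y^{2} + 5 y}{4} = - \frac{5}{4} + \left(\frac{y^{2}}{4} + \frac{5 y}{4}\right) = - \frac{5}{4} + \frac{y^{2}}{4} + \frac{5 y}{4}$)
$Y = - \frac{1331}{64}$ ($Y = \left(- \frac{5}{4} + \frac{\left(-3\right)^{2}}{4} + \frac{5}{4} \left(-3\right)\right)^{3} = \left(- \frac{5}{4} + \frac{1}{4} \cdot 9 - \frac{15}{4}\right)^{3} = \left(- \frac{5}{4} + \frac{9}{4} - \frac{15}{4}\right)^{3} = \left(- \frac{11}{4}\right)^{3} = - \frac{1331}{64} \approx -20.797$)
$31 Y 3 D 37 = 31 \left(- \frac{1331}{64}\right) 3 \left(- \frac{20}{3}\right) 37 = 31 \left(\left(- \frac{3993}{64}\right) \left(- \frac{20}{3}\right)\right) 37 = 31 \cdot \frac{6655}{16} \cdot 37 = \frac{206305}{16} \cdot 37 = \frac{7633285}{16}$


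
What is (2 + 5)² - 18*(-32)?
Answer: 625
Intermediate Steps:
(2 + 5)² - 18*(-32) = 7² + 576 = 49 + 576 = 625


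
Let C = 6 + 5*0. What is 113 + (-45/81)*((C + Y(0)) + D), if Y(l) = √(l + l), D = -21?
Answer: 364/3 ≈ 121.33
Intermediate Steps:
C = 6 (C = 6 + 0 = 6)
Y(l) = √2*√l (Y(l) = √(2*l) = √2*√l)
113 + (-45/81)*((C + Y(0)) + D) = 113 + (-45/81)*((6 + √2*√0) - 21) = 113 + (-45*1/81)*((6 + √2*0) - 21) = 113 - 5*((6 + 0) - 21)/9 = 113 - 5*(6 - 21)/9 = 113 - 5/9*(-15) = 113 + 25/3 = 364/3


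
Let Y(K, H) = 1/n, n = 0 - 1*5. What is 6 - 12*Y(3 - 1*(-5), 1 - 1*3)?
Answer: 42/5 ≈ 8.4000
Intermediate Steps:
n = -5 (n = 0 - 5 = -5)
Y(K, H) = -⅕ (Y(K, H) = 1/(-5) = -⅕)
6 - 12*Y(3 - 1*(-5), 1 - 1*3) = 6 - 12*(-⅕) = 6 + 12/5 = 42/5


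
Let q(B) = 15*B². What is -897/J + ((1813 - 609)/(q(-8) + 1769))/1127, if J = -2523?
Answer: 131515983/369509329 ≈ 0.35592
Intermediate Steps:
-897/J + ((1813 - 609)/(q(-8) + 1769))/1127 = -897/(-2523) + ((1813 - 609)/(15*(-8)² + 1769))/1127 = -897*(-1/2523) + (1204/(15*64 + 1769))*(1/1127) = 299/841 + (1204/(960 + 1769))*(1/1127) = 299/841 + (1204/2729)*(1/1127) = 299/841 + 172/439369 = 131515983/369509329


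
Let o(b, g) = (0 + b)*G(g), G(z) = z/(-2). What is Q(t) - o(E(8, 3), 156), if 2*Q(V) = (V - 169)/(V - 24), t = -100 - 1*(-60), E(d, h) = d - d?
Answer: 209/128 ≈ 1.6328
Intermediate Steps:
E(d, h) = 0
G(z) = -z/2 (G(z) = z*(-½) = -z/2)
o(b, g) = -b*g/2 (o(b, g) = (0 + b)*(-g/2) = b*(-g/2) = -b*g/2)
t = -40 (t = -100 + 60 = -40)
Q(V) = (-169 + V)/(2*(-24 + V)) (Q(V) = ((V - 169)/(V - 24))/2 = ((-169 + V)/(-24 + V))/2 = (-169 + V)/(2*(-24 + V)))
Q(t) - o(E(8, 3), 156) = (-169 - 40)/(2*(-24 - 40)) - (-1)*0*156/2 = (½)*(-209)/(-64) - 1*0 = (½)*(-1/64)*(-209) + 0 = 209/128 + 0 = 209/128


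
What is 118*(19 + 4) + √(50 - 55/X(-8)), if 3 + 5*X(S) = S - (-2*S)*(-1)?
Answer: 2714 + I*√5 ≈ 2714.0 + 2.2361*I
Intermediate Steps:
X(S) = -⅗ - S/5 (X(S) = -⅗ + (S - (-2*S)*(-1))/5 = -⅗ + (S - 2*S)/5 = -⅗ + (-S)/5 = -⅗ - S/5)
118*(19 + 4) + √(50 - 55/X(-8)) = 118*(19 + 4) + √(50 - 55/(-⅗ - ⅕*(-8))) = 118*23 + √(50 - 55/(-⅗ + 8/5)) = 2714 + √(50 - 55/1) = 2714 + √(50 - 55*1) = 2714 + √(50 - 55) = 2714 + √(-5) = 2714 + I*√5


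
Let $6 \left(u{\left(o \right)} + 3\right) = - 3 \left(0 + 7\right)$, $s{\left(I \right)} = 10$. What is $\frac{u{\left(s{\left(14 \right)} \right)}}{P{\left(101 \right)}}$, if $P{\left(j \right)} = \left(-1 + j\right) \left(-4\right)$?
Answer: $\frac{13}{800} \approx 0.01625$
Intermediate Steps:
$P{\left(j \right)} = 4 - 4 j$
$u{\left(o \right)} = - \frac{13}{2}$ ($u{\left(o \right)} = -3 + \frac{\left(-3\right) \left(0 + 7\right)}{6} = -3 + \frac{\left(-3\right) 7}{6} = -3 + \frac{1}{6} \left(-21\right) = -3 - \frac{7}{2} = - \frac{13}{2}$)
$\frac{u{\left(s{\left(14 \right)} \right)}}{P{\left(101 \right)}} = - \frac{13}{2 \left(4 - 404\right)} = - \frac{13}{2 \left(-400\right)} = \left(- \frac{13}{2}\right) \left(- \frac{1}{400}\right) = \frac{13}{800}$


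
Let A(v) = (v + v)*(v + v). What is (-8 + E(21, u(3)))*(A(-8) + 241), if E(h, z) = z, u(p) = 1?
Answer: -3479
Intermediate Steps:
A(v) = 4*v² (A(v) = (2*v)*(2*v) = 4*v²)
(-8 + E(21, u(3)))*(A(-8) + 241) = (-8 + 1)*(4*(-8)² + 241) = -7*(4*64 + 241) = -7*(256 + 241) = -7*497 = -3479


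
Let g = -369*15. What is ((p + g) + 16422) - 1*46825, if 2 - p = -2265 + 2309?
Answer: -35980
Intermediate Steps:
p = -42 (p = 2 - (-2265 + 2309) = 2 - 1*44 = 2 - 44 = -42)
g = -5535
((p + g) + 16422) - 1*46825 = ((-42 - 5535) + 16422) - 1*46825 = (-5577 + 16422) - 46825 = 10845 - 46825 = -35980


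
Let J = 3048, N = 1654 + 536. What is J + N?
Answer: 5238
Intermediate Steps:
N = 2190
J + N = 3048 + 2190 = 5238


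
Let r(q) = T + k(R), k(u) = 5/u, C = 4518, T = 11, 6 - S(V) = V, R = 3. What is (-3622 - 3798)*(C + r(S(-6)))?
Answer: -100852640/3 ≈ -3.3618e+7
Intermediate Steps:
S(V) = 6 - V
r(q) = 38/3 (r(q) = 11 + 5/3 = 38/3)
(-3622 - 3798)*(C + r(S(-6))) = (-3622 - 3798)*(4518 + 38/3) = -7420*13592/3 = -100852640/3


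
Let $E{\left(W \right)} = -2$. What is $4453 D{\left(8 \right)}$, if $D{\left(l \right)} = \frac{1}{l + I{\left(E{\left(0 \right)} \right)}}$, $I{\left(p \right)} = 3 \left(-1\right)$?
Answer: $\frac{4453}{5} \approx 890.6$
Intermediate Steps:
$I{\left(p \right)} = -3$
$D{\left(l \right)} = \frac{1}{-3 + l}$ ($D{\left(l \right)} = \frac{1}{l - 3} = \frac{1}{-3 + l}$)
$4453 D{\left(8 \right)} = \frac{4453}{-3 + 8} = \frac{4453}{5}$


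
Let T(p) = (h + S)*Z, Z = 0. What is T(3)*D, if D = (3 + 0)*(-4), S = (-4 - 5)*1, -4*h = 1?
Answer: 0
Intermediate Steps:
h = -1/4 (h = -1/4*1 = -1/4 ≈ -0.25000)
S = -9 (S = -9*1 = -9)
D = -12 (D = 3*(-4) = -12)
T(p) = 0 (T(p) = (-1/4 - 9)*0 = -37/4*0 = 0)
T(3)*D = 0*(-12) = 0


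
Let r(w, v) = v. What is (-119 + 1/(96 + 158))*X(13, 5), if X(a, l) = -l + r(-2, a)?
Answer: -120900/127 ≈ -951.97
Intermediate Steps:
X(a, l) = a - l (X(a, l) = -l + a = a - l)
(-119 + 1/(96 + 158))*X(13, 5) = (-119 + 1/(96 + 158))*(13 - 1*5) = (-119 + 1/254)*(13 - 5) = (-119 + 1/254)*8 = -30225/254*8 = -120900/127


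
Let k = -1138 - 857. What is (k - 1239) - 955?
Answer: -4189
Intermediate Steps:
k = -1995
(k - 1239) - 955 = (-1995 - 1239) - 955 = -3234 - 955 = -4189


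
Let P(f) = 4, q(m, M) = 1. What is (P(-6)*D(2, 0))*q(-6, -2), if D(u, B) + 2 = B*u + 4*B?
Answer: -8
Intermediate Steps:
D(u, B) = -2 + 4*B + B*u (D(u, B) = -2 + (B*u + 4*B) = -2 + (4*B + B*u) = -2 + 4*B + B*u)
(P(-6)*D(2, 0))*q(-6, -2) = (4*(-2 + 4*0 + 0*2))*1 = (4*(-2 + 0 + 0))*1 = (4*(-2))*1 = -8*1 = -8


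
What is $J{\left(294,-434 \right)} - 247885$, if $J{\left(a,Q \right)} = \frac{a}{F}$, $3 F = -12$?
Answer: $- \frac{495917}{2} \approx -2.4796 \cdot 10^{5}$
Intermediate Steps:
$F = -4$ ($F = \frac{1}{3} \left(-12\right) = -4$)
$J{\left(a,Q \right)} = - \frac{a}{4}$ ($J{\left(a,Q \right)} = \frac{a}{-4} = - \frac{a}{4}$)
$J{\left(294,-434 \right)} - 247885 = \left(- \frac{1}{4}\right) 294 - 247885 = - \frac{147}{2} - 247885 = - \frac{495917}{2}$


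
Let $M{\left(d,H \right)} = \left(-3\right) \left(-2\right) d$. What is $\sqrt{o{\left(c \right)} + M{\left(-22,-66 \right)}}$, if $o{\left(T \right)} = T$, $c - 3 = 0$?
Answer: $i \sqrt{129} \approx 11.358 i$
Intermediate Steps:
$c = 3$ ($c = 3 + 0 = 3$)
$M{\left(d,H \right)} = 6 d$
$\sqrt{o{\left(c \right)} + M{\left(-22,-66 \right)}} = \sqrt{3 + 6 \left(-22\right)} = \sqrt{3 - 132} = \sqrt{-129} = i \sqrt{129}$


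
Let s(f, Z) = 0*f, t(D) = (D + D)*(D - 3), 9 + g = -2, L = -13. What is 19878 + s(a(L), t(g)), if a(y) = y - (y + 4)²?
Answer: 19878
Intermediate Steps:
g = -11 (g = -9 - 2 = -11)
t(D) = 2*D*(-3 + D) (t(D) = (2*D)*(-3 + D) = 2*D*(-3 + D))
a(y) = y - (4 + y)²
s(f, Z) = 0
19878 + s(a(L), t(g)) = 19878 + 0 = 19878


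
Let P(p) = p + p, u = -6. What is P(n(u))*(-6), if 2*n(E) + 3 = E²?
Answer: -198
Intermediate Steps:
n(E) = -3/2 + E²/2
P(p) = 2*p
P(n(u))*(-6) = (2*(-3/2 + (½)*(-6)²))*(-6) = (2*(-3/2 + (½)*36))*(-6) = (2*(-3/2 + 18))*(-6) = (2*(33/2))*(-6) = 33*(-6) = -198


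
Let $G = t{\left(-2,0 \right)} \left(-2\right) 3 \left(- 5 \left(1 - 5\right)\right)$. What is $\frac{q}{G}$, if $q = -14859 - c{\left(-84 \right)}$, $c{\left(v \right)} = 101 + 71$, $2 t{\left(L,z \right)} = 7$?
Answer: $\frac{15031}{420} \approx 35.788$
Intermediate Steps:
$t{\left(L,z \right)} = \frac{7}{2}$ ($t{\left(L,z \right)} = \frac{1}{2} \cdot 7 = \frac{7}{2}$)
$c{\left(v \right)} = 172$
$q = -15031$ ($q = -14859 - 172 = -15031$)
$G = -420$ ($G = \frac{7 \left(-2\right) 3 \left(- 5 \left(1 - 5\right)\right)}{2} = \frac{7 \left(- 6 \left(\left(-5\right) \left(-4\right)\right)\right)}{2} = \frac{7 \left(\left(-6\right) 20\right)}{2} = \frac{7}{2} \left(-120\right) = -420$)
$\frac{q}{G} = - \frac{15031}{-420} = \left(-15031\right) \left(- \frac{1}{420}\right) = \frac{15031}{420}$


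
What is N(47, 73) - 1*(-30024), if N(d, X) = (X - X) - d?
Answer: 29977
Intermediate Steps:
N(d, X) = -d (N(d, X) = 0 - d = -d)
N(47, 73) - 1*(-30024) = -1*47 - 1*(-30024) = -47 + 30024 = 29977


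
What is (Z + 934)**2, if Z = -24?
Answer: 828100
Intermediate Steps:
(Z + 934)**2 = (-24 + 934)**2 = 910**2 = 828100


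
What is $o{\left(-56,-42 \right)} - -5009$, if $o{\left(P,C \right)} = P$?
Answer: $4953$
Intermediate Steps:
$o{\left(-56,-42 \right)} - -5009 = -56 - -5009 = -56 + 5009 = 4953$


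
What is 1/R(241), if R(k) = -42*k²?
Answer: -1/2439402 ≈ -4.0994e-7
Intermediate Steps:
1/R(241) = 1/(-42*241²) = 1/(-42*58081) = 1/(-2439402) = -1/2439402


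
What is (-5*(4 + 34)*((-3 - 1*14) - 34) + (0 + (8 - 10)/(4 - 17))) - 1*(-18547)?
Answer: 367083/13 ≈ 28237.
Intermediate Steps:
(-5*(4 + 34)*((-3 - 1*14) - 34) + (0 + (8 - 10)/(4 - 17))) - 1*(-18547) = (-190*((-3 - 14) - 34) + (0 - 2/(-13))) + 18547 = (-190*(-17 - 34) + (0 - 2*(-1/13))) + 18547 = (-190*(-51) + (0 + 2/13)) + 18547 = (-5*(-1938) + 2/13) + 18547 = (9690 + 2/13) + 18547 = 125972/13 + 18547 = 367083/13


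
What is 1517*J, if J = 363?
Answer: 550671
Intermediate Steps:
1517*J = 1517*363 = 550671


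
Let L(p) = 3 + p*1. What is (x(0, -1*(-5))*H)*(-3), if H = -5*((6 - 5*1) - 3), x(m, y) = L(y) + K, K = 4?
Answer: -360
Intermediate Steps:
L(p) = 3 + p
x(m, y) = 7 + y (x(m, y) = (3 + y) + 4 = 7 + y)
H = 10 (H = -5*((6 - 5) - 3) = -5*(1 - 3) = -5*(-2) = 10)
(x(0, -1*(-5))*H)*(-3) = ((7 - 1*(-5))*10)*(-3) = ((7 + 5)*10)*(-3) = (12*10)*(-3) = 120*(-3) = -360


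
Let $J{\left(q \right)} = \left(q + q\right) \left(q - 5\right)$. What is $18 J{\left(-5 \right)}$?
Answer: $1800$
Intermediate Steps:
$J{\left(q \right)} = 2 q \left(-5 + q\right)$
$18 J{\left(-5 \right)} = 18 \cdot 2 \left(-5\right) \left(-5 - 5\right) = 18 \cdot 2 \left(-5\right) \left(-10\right) = 18 \cdot 100 = 1800$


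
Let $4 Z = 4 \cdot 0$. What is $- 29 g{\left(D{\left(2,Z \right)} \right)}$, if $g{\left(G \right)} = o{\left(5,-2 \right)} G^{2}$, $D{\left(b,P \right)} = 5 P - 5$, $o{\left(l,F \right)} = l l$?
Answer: $-18125$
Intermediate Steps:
$o{\left(l,F \right)} = l^{2}$
$Z = 0$ ($Z = \frac{4 \cdot 0}{4} = \frac{1}{4} \cdot 0 = 0$)
$D{\left(b,P \right)} = -5 + 5 P$
$g{\left(G \right)} = 25 G^{2}$ ($g{\left(G \right)} = 5^{2} G^{2} = 25 G^{2}$)
$- 29 g{\left(D{\left(2,Z \right)} \right)} = - 29 \cdot 25 \left(-5 + 5 \cdot 0\right)^{2} = - 29 \cdot 25 \left(-5 + 0\right)^{2} = - 29 \cdot 25 \left(-5\right)^{2} = - 29 \cdot 25 \cdot 25 = \left(-29\right) 625 = -18125$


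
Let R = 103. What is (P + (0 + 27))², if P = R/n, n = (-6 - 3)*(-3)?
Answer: 692224/729 ≈ 949.55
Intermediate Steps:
n = 27 (n = -9*(-3) = 27)
P = 103/27 ≈ 3.8148
(P + (0 + 27))² = (103/27 + (0 + 27))² = (103/27 + 27)² = (832/27)² = 692224/729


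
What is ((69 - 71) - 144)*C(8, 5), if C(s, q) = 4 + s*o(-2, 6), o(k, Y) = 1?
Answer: -1752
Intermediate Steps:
C(s, q) = 4 + s (C(s, q) = 4 + s*1 = 4 + s)
((69 - 71) - 144)*C(8, 5) = ((69 - 71) - 144)*(4 + 8) = (-2 - 144)*12 = -146*12 = -1752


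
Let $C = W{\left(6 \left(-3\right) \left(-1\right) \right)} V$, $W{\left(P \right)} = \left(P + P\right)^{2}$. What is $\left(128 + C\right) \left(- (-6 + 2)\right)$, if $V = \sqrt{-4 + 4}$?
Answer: $512$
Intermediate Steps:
$W{\left(P \right)} = 4 P^{2}$ ($W{\left(P \right)} = \left(2 P\right)^{2} = 4 P^{2}$)
$V = 0$ ($V = \sqrt{0} = 0$)
$C = 0$ ($C = 4 \left(6 \left(-3\right) \left(-1\right)\right)^{2} \cdot 0 = 4 \left(\left(-18\right) \left(-1\right)\right)^{2} \cdot 0 = 4 \cdot 18^{2} \cdot 0 = 4 \cdot 324 \cdot 0 = 1296 \cdot 0 = 0$)
$\left(128 + C\right) \left(- (-6 + 2)\right) = \left(128 + 0\right) \left(- (-6 + 2)\right) = 128 \left(\left(-1\right) \left(-4\right)\right) = 128 \cdot 4 = 512$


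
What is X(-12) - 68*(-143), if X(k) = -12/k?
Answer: 9725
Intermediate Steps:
X(-12) - 68*(-143) = -12/(-12) - 68*(-143) = -12*(-1/12) + 9724 = 1 + 9724 = 9725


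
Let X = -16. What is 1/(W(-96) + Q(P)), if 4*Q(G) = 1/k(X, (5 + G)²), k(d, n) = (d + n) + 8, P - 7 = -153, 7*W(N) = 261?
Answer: 79492/2963917 ≈ 0.026820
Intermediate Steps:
W(N) = 261/7 (W(N) = (⅐)*261 = 261/7)
P = -146 (P = 7 - 153 = -146)
k(d, n) = 8 + d + n
Q(G) = 1/(4*(-8 + (5 + G)²)) (Q(G) = 1/(4*(8 - 16 + (5 + G)²)) = 1/(4*(-8 + (5 + G)²)))
1/(W(-96) + Q(P)) = 1/(261/7 + 1/(4*(-8 + (5 - 146)²))) = 1/(261/7 + 1/(4*(-8 + (-141)²))) = 1/(261/7 + 1/(4*(-8 + 19881))) = 1/(261/7 + (¼)/19873) = 1/(261/7 + (¼)*(1/19873)) = 1/(261/7 + 1/79492) = 1/(2963917/79492) = 79492/2963917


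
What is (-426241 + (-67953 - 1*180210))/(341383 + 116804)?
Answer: -674404/458187 ≈ -1.4719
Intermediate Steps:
(-426241 + (-67953 - 1*180210))/(341383 + 116804) = (-426241 + (-67953 - 180210))/458187 = (-426241 - 248163)*(1/458187) = -674404*1/458187 = -674404/458187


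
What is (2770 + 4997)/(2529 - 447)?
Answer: 2589/694 ≈ 3.7305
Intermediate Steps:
(2770 + 4997)/(2529 - 447) = 7767/2082 = 7767*(1/2082) = 2589/694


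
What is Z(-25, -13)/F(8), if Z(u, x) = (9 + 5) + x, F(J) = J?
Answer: 1/8 ≈ 0.12500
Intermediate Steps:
Z(u, x) = 14 + x
Z(-25, -13)/F(8) = (14 - 13)/8 = 1*(1/8) = 1/8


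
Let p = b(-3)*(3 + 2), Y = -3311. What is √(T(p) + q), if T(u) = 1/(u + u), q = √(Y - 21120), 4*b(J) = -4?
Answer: √(-10 + 100*I*√24431)/10 ≈ 8.8375 + 8.8432*I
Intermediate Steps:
b(J) = -1 (b(J) = (¼)*(-4) = -1)
p = -5 (p = -(3 + 2) = -1*5 = -5)
q = I*√24431 (q = √(-3311 - 21120) = √(-24431) = I*√24431 ≈ 156.3*I)
T(u) = 1/(2*u)
√(T(p) + q) = √((½)/(-5) + I*√24431) = √((½)*(-⅕) + I*√24431) = √(-⅒ + I*√24431)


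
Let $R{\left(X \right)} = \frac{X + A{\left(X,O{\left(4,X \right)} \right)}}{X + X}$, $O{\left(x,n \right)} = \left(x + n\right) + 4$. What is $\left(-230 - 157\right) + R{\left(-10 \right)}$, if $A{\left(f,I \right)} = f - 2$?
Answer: $- \frac{3859}{10} \approx -385.9$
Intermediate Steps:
$O{\left(x,n \right)} = 4 + n + x$ ($O{\left(x,n \right)} = \left(n + x\right) + 4 = 4 + n + x$)
$A{\left(f,I \right)} = -2 + f$ ($A{\left(f,I \right)} = f - 2 = -2 + f$)
$R{\left(X \right)} = \frac{-2 + 2 X}{2 X}$ ($R{\left(X \right)} = \frac{X + \left(-2 + X\right)}{X + X} = \frac{-2 + 2 X}{2 X}$)
$\left(-230 - 157\right) + R{\left(-10 \right)} = \left(-230 - 157\right) + \frac{-1 - 10}{-10} = -387 - - \frac{11}{10} = -387 + \frac{11}{10} = - \frac{3859}{10}$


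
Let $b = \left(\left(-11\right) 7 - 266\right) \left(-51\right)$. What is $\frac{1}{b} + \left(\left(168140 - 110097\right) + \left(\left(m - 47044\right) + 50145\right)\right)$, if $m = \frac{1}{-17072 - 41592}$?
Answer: $\frac{62746544659859}{1026209352} \approx 61144.0$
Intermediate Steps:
$m = - \frac{1}{58664}$ ($m = \frac{1}{-58664} = - \frac{1}{58664} \approx -1.7046 \cdot 10^{-5}$)
$b = 17493$ ($b = \left(-77 - 266\right) \left(-51\right) = \left(-343\right) \left(-51\right) = 17493$)
$\frac{1}{b} + \left(\left(168140 - 110097\right) + \left(\left(m - 47044\right) + 50145\right)\right) = \frac{1}{17493} + \left(\left(168140 - 110097\right) + \left(\left(- \frac{1}{58664} - 47044\right) + 50145\right)\right) = \frac{1}{17493} + \left(58043 + \left(- \frac{2759789217}{58664} + 50145\right)\right) = \frac{1}{17493} + \left(58043 + \frac{181917063}{58664}\right) = \frac{1}{17493} + \frac{3586951615}{58664} = \frac{62746544659859}{1026209352}$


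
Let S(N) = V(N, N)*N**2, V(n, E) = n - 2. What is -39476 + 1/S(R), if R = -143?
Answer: -117050484981/2965105 ≈ -39476.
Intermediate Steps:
V(n, E) = -2 + n
S(N) = N**2*(-2 + N) (S(N) = (-2 + N)*N**2 = N**2*(-2 + N))
-39476 + 1/S(R) = -39476 + 1/((-143)**2*(-2 - 143)) = -39476 + 1/(20449*(-145)) = -39476 + 1/(-2965105) = -39476 - 1/2965105 = -117050484981/2965105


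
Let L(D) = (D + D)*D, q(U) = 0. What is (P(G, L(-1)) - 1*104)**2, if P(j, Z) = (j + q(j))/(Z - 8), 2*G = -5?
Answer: 1545049/144 ≈ 10730.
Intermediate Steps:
G = -5/2 (G = (1/2)*(-5) = -5/2 ≈ -2.5000)
L(D) = 2*D**2 (L(D) = (2*D)*D = 2*D**2)
P(j, Z) = j/(-8 + Z) (P(j, Z) = (j + 0)/(Z - 8) = j/(-8 + Z))
(P(G, L(-1)) - 1*104)**2 = (-5/(2*(-8 + 2*(-1)**2)) - 1*104)**2 = (-5/(2*(-8 + 2*1)) - 104)**2 = (-5/(2*(-8 + 2)) - 104)**2 = (-5/2/(-6) - 104)**2 = (-5/2*(-1/6) - 104)**2 = (5/12 - 104)**2 = (-1243/12)**2 = 1545049/144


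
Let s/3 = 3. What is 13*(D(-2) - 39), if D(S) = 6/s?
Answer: -1495/3 ≈ -498.33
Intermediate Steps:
s = 9 (s = 3*3 = 9)
D(S) = ⅔ (D(S) = 6/9 = 6*(⅑) = ⅔)
13*(D(-2) - 39) = 13*(⅔ - 39) = 13*(-115/3) = -1495/3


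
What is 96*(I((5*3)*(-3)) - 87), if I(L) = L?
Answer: -12672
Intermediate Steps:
96*(I((5*3)*(-3)) - 87) = 96*((5*3)*(-3) - 87) = 96*(15*(-3) - 87) = 96*(-45 - 87) = 96*(-132) = -12672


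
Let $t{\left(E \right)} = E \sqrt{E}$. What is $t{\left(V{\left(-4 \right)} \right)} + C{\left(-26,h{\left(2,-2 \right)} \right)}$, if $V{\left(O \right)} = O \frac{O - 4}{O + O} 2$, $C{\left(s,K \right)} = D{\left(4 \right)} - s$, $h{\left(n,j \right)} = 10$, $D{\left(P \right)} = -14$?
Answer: $12 - 16 i \sqrt{2} \approx 12.0 - 22.627 i$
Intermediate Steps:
$C{\left(s,K \right)} = -14 - s$
$V{\left(O \right)} = -4 + O$ ($V{\left(O \right)} = O \frac{-4 + O}{2 O} 2 = \left(-2 + \frac{O}{2}\right) 2 = -4 + O$)
$t{\left(E \right)} = E^{\frac{3}{2}}$
$t{\left(V{\left(-4 \right)} \right)} + C{\left(-26,h{\left(2,-2 \right)} \right)} = \left(-4 - 4\right)^{\frac{3}{2}} - -12 = \left(-8\right)^{\frac{3}{2}} + \left(-14 + 26\right) = - 16 i \sqrt{2} + 12 = 12 - 16 i \sqrt{2}$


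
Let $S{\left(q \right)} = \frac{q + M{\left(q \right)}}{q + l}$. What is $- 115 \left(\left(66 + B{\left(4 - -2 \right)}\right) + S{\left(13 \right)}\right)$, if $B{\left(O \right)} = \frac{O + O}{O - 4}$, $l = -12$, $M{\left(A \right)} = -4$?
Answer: $-9315$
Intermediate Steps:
$S{\left(q \right)} = \frac{-4 + q}{-12 + q}$ ($S{\left(q \right)} = \frac{q - 4}{q - 12} = \frac{-4 + q}{-12 + q}$)
$B{\left(O \right)} = \frac{2 O}{-4 + O}$
$- 115 \left(\left(66 + B{\left(4 - -2 \right)}\right) + S{\left(13 \right)}\right) = - 115 \left(\left(66 + \frac{2 \left(4 - -2\right)}{-4 + \left(4 - -2\right)}\right) + \frac{-4 + 13}{-12 + 13}\right) = - 115 \left(\left(66 + \frac{2 \left(4 + 2\right)}{-4 + \left(4 + 2\right)}\right) + 1^{-1} \cdot 9\right) = - 115 \left(\left(66 + 2 \cdot 6 \frac{1}{-4 + 6}\right) + 1 \cdot 9\right) = - 115 \left(\left(66 + 2 \cdot 6 \cdot \frac{1}{2}\right) + 9\right) = - 115 \left(\left(66 + 6\right) + 9\right) = - 115 \left(72 + 9\right) = \left(-115\right) 81 = -9315$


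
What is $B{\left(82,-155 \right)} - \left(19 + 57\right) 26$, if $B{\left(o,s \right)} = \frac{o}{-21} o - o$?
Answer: $- \frac{49942}{21} \approx -2378.2$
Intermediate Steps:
$B{\left(o,s \right)} = - o - \frac{o^{2}}{21}$ ($B{\left(o,s \right)} = o \left(- \frac{1}{21}\right) o - o = - \frac{o}{21} o - o = - \frac{o^{2}}{21} - o = - o - \frac{o^{2}}{21}$)
$B{\left(82,-155 \right)} - \left(19 + 57\right) 26 = \left(- \frac{1}{21}\right) 82 \left(21 + 82\right) - \left(19 + 57\right) 26 = \left(- \frac{1}{21}\right) 82 \cdot 103 - 76 \cdot 26 = - \frac{8446}{21} - 1976 = - \frac{49942}{21}$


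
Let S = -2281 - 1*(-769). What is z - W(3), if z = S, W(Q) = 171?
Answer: -1683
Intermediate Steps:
S = -1512 (S = -2281 + 769 = -1512)
z = -1512
z - W(3) = -1512 - 1*171 = -1512 - 171 = -1683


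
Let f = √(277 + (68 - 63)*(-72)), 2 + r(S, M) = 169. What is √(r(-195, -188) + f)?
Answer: √(167 + I*√83) ≈ 12.928 + 0.35236*I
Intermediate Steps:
r(S, M) = 167 (r(S, M) = -2 + 169 = 167)
f = I*√83 (f = √(277 + 5*(-72)) = √(277 - 360) = √(-83) = I*√83 ≈ 9.1104*I)
√(r(-195, -188) + f) = √(167 + I*√83)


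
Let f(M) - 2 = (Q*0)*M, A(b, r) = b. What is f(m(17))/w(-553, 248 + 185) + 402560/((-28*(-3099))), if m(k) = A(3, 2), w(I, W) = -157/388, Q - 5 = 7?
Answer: -1033288/3405801 ≈ -0.30339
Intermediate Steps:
Q = 12 (Q = 5 + 7 = 12)
w(I, W) = -157/388 (w(I, W) = -157*1/388 = -157/388)
m(k) = 3
f(M) = 2 (f(M) = 2 + (12*0)*M = 2 + 0*M = 2 + 0 = 2)
f(m(17))/w(-553, 248 + 185) + 402560/((-28*(-3099))) = 2/(-157/388) + 402560/((-28*(-3099))) = 2*(-388/157) + 402560/86772 = -776/157 + 402560*(1/86772) = -776/157 + 100640/21693 = -1033288/3405801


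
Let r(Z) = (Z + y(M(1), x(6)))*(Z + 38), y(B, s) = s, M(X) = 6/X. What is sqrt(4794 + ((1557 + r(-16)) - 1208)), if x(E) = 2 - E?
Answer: sqrt(4703) ≈ 68.578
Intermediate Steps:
r(Z) = (-4 + Z)*(38 + Z) (r(Z) = (Z + (2 - 1*6))*(Z + 38) = (Z + (2 - 6))*(38 + Z) = (Z - 4)*(38 + Z) = (-4 + Z)*(38 + Z))
sqrt(4794 + ((1557 + r(-16)) - 1208)) = sqrt(4794 + ((1557 + (-152 + (-16)**2 + 34*(-16))) - 1208)) = sqrt(4794 + ((1557 + (-152 + 256 - 544)) - 1208)) = sqrt(4794 + ((1557 - 440) - 1208)) = sqrt(4794 + (1117 - 1208)) = sqrt(4794 - 91) = sqrt(4703)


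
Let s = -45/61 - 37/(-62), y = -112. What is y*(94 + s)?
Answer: -19878600/1891 ≈ -10512.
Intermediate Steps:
s = -533/3782 (s = -45*1/61 - 37*(-1/62) = -45/61 + 37/62 = -533/3782 ≈ -0.14093)
y*(94 + s) = -112*(94 - 533/3782) = -112*354975/3782 = -19878600/1891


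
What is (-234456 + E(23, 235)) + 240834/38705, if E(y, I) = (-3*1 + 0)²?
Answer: -9074030301/38705 ≈ -2.3444e+5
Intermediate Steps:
E(y, I) = 9 (E(y, I) = (-3 + 0)² = (-3)² = 9)
(-234456 + E(23, 235)) + 240834/38705 = (-234456 + 9) + 240834/38705 = -234447 + 240834*(1/38705) = -234447 + 240834/38705 = -9074030301/38705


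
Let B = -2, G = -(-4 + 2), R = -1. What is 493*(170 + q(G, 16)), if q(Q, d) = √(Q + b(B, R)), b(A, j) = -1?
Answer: 84303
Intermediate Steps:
G = 2 (G = -1*(-2) = 2)
q(Q, d) = √(-1 + Q) (q(Q, d) = √(Q - 1) = √(-1 + Q))
493*(170 + q(G, 16)) = 493*(170 + √(-1 + 2)) = 493*(170 + √1) = 493*(170 + 1) = 493*171 = 84303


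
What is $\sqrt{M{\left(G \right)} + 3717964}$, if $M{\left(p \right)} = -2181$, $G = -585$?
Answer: $\sqrt{3715783} \approx 1927.6$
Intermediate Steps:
$\sqrt{M{\left(G \right)} + 3717964} = \sqrt{-2181 + 3717964} = \sqrt{3715783}$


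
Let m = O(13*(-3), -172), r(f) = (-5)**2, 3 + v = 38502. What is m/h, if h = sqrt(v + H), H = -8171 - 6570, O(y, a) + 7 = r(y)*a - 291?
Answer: -2299*sqrt(23758)/11879 ≈ -29.831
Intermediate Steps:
v = 38499 (v = -3 + 38502 = 38499)
r(f) = 25
O(y, a) = -298 + 25*a (O(y, a) = -7 + (25*a - 291) = -7 + (-291 + 25*a) = -298 + 25*a)
H = -14741
m = -4598 (m = -298 + 25*(-172) = -298 - 4300 = -4598)
h = sqrt(23758) (h = sqrt(38499 - 14741) = sqrt(23758) ≈ 154.14)
m/h = -4598*sqrt(23758)/23758 = -2299*sqrt(23758)/11879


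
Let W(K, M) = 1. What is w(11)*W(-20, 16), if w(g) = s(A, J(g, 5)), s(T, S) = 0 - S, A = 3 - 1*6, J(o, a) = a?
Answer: -5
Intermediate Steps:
A = -3 (A = 3 - 6 = -3)
s(T, S) = -S
w(g) = -5 (w(g) = -1*5 = -5)
w(11)*W(-20, 16) = -5*1 = -5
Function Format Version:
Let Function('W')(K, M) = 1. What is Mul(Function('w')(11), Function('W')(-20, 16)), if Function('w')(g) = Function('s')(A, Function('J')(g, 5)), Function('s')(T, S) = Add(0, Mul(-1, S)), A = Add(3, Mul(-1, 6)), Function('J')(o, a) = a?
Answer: -5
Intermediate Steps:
A = -3 (A = Add(3, -6) = -3)
Function('s')(T, S) = Mul(-1, S)
Function('w')(g) = -5 (Function('w')(g) = Mul(-1, 5) = -5)
Mul(Function('w')(11), Function('W')(-20, 16)) = Mul(-5, 1) = -5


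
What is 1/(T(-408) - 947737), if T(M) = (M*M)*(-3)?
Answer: -1/1447129 ≈ -6.9102e-7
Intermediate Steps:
T(M) = -3*M**2 (T(M) = M**2*(-3) = -3*M**2)
1/(T(-408) - 947737) = 1/(-3*(-408)**2 - 947737) = 1/(-3*166464 - 947737) = 1/(-499392 - 947737) = 1/(-1447129) = -1/1447129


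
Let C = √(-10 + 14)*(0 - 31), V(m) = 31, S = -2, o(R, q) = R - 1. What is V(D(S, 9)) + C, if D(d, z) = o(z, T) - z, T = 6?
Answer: -31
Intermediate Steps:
o(R, q) = -1 + R
D(d, z) = -1 (D(d, z) = (-1 + z) - z = -1)
C = -62 (C = √4*(-31) = 2*(-31) = -62)
V(D(S, 9)) + C = 31 - 62 = -31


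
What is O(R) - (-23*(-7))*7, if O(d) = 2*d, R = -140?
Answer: -1407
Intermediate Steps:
O(R) - (-23*(-7))*7 = 2*(-140) - (-23*(-7))*7 = -280 - 161*7 = -280 - 1*1127 = -280 - 1127 = -1407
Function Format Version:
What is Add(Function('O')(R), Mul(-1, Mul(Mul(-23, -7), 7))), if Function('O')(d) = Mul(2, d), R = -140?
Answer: -1407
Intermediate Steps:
Add(Function('O')(R), Mul(-1, Mul(Mul(-23, -7), 7))) = Add(Mul(2, -140), Mul(-1, Mul(Mul(-23, -7), 7))) = Add(-280, Mul(-1, Mul(161, 7))) = Add(-280, Mul(-1, 1127)) = Add(-280, -1127) = -1407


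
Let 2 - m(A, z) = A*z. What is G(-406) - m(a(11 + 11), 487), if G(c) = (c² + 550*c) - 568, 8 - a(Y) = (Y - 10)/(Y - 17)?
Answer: -281534/5 ≈ -56307.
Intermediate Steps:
a(Y) = 8 - (-10 + Y)/(-17 + Y) (a(Y) = 8 - (Y - 10)/(Y - 17) = 8 - (-10 + Y)/(-17 + Y))
G(c) = -568 + c² + 550*c
m(A, z) = 2 - A*z
G(-406) - m(a(11 + 11), 487) = (-568 + (-406)² + 550*(-406)) - (2 - 1*7*(-18 + (11 + 11))/(-17 + (11 + 11))*487) = (-568 + 164836 - 223300) - (2 - 1*7*(-18 + 22)/(-17 + 22)*487) = -59032 - (2 - 1*7*4/5*487) = -59032 - (2 - 1*7*(⅕)*4*487) = -59032 - (2 - 1*28/5*487) = -59032 - (2 - 13636/5) = -59032 - 1*(-13626/5) = -59032 + 13626/5 = -281534/5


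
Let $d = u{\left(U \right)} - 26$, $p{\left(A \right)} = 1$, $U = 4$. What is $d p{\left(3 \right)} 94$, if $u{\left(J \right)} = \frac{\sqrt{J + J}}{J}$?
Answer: $-2444 + 47 \sqrt{2} \approx -2377.5$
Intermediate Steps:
$u{\left(J \right)} = \frac{\sqrt{2}}{\sqrt{J}}$ ($u{\left(J \right)} = \frac{\sqrt{2 J}}{J} = \frac{\sqrt{2} \sqrt{J}}{J} = \frac{\sqrt{2}}{\sqrt{J}}$)
$d = -26 + \frac{\sqrt{2}}{2}$ ($d = \frac{\sqrt{2}}{2} - 26 = -26 + \frac{\sqrt{2}}{2} \approx -25.293$)
$d p{\left(3 \right)} 94 = \left(-26 + \frac{\sqrt{2}}{2}\right) 1 \cdot 94 = \left(-26 + \frac{\sqrt{2}}{2}\right) 94 = -2444 + 47 \sqrt{2}$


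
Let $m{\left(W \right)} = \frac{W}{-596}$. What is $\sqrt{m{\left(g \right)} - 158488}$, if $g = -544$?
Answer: $\frac{4 i \sqrt{219910739}}{149} \approx 398.1 i$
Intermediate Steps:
$m{\left(W \right)} = - \frac{W}{596}$ ($m{\left(W \right)} = W \left(- \frac{1}{596}\right) = - \frac{W}{596}$)
$\sqrt{m{\left(g \right)} - 158488} = \sqrt{\left(- \frac{1}{596}\right) \left(-544\right) - 158488} = \sqrt{\frac{136}{149} - 158488} = \sqrt{- \frac{23614576}{149}} = \frac{4 i \sqrt{219910739}}{149}$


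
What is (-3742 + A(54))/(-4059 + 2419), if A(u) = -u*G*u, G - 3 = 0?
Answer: 1249/164 ≈ 7.6159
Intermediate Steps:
G = 3 (G = 3 + 0 = 3)
A(u) = -3*u² (A(u) = -u*3*u = -3*u*u = -3*u²)
(-3742 + A(54))/(-4059 + 2419) = (-3742 - 3*54²)/(-4059 + 2419) = (-3742 - 3*2916)/(-1640) = (-3742 - 8748)*(-1/1640) = -12490*(-1/1640) = 1249/164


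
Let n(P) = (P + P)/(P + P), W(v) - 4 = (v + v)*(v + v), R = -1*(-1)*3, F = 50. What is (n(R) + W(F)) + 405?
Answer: 10410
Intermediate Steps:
R = 3 (R = 1*3 = 3)
W(v) = 4 + 4*v² (W(v) = 4 + (v + v)*(v + v) = 4 + (2*v)*(2*v) = 4 + 4*v²)
n(P) = 1 (n(P) = (2*P)/((2*P)) = (2*P)*(1/(2*P)) = 1)
(n(R) + W(F)) + 405 = (1 + (4 + 4*50²)) + 405 = (1 + (4 + 4*2500)) + 405 = (1 + (4 + 10000)) + 405 = (1 + 10004) + 405 = 10005 + 405 = 10410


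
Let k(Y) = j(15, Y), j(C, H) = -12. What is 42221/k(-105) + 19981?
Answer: 197551/12 ≈ 16463.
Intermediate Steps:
k(Y) = -12
42221/k(-105) + 19981 = 42221/(-12) + 19981 = 42221*(-1/12) + 19981 = -42221/12 + 19981 = 197551/12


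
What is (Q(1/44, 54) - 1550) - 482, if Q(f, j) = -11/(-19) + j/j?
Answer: -38578/19 ≈ -2030.4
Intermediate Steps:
Q(f, j) = 30/19 (Q(f, j) = -11*(-1/19) + 1 = 11/19 + 1 = 30/19)
(Q(1/44, 54) - 1550) - 482 = (30/19 - 1550) - 482 = -29420/19 - 482 = -38578/19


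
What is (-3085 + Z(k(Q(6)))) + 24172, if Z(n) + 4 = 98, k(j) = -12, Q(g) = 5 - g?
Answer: 21181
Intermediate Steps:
Z(n) = 94 (Z(n) = -4 + 98 = 94)
(-3085 + Z(k(Q(6)))) + 24172 = (-3085 + 94) + 24172 = -2991 + 24172 = 21181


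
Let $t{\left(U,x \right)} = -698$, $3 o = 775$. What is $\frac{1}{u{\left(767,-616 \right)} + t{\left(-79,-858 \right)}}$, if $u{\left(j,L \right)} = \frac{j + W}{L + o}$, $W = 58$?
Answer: $- \frac{1073}{751429} \approx -0.0014279$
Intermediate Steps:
$o = \frac{775}{3}$ ($o = \frac{1}{3} \cdot 775 = \frac{775}{3} \approx 258.33$)
$u{\left(j,L \right)} = \frac{58 + j}{\frac{775}{3} + L}$ ($u{\left(j,L \right)} = \frac{j + 58}{L + \frac{775}{3}} = \frac{58 + j}{\frac{775}{3} + L}$)
$\frac{1}{u{\left(767,-616 \right)} + t{\left(-79,-858 \right)}} = \frac{1}{\frac{3 \left(58 + 767\right)}{775 + 3 \left(-616\right)} - 698} = \frac{1}{3 \frac{1}{775 - 1848} \cdot 825 - 698} = \frac{1}{3 \frac{1}{-1073} \cdot 825 - 698} = \frac{1}{3 \left(- \frac{1}{1073}\right) 825 - 698} = \frac{1}{- \frac{2475}{1073} - 698} = \frac{1}{- \frac{751429}{1073}} = - \frac{1073}{751429}$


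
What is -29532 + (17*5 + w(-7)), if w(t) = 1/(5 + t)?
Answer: -58895/2 ≈ -29448.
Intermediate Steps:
-29532 + (17*5 + w(-7)) = -29532 + (17*5 + 1/(5 - 7)) = -29532 + (85 + 1/(-2)) = -29532 + (85 - 1/2) = -29532 + 169/2 = -58895/2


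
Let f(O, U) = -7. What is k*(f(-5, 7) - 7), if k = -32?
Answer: 448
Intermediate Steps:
k*(f(-5, 7) - 7) = -32*(-7 - 7) = -32*(-14) = 448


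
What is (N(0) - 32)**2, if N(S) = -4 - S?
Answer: 1296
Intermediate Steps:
(N(0) - 32)**2 = ((-4 - 1*0) - 32)**2 = ((-4 + 0) - 32)**2 = (-4 - 32)**2 = (-36)**2 = 1296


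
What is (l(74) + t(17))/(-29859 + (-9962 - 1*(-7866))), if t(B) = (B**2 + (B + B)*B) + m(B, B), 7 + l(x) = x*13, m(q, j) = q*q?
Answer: -2111/31955 ≈ -0.066062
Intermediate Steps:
m(q, j) = q**2
l(x) = -7 + 13*x (l(x) = -7 + x*13 = -7 + 13*x)
t(B) = 4*B**2 (t(B) = (B**2 + (B + B)*B) + B**2 = (B**2 + (2*B)*B) + B**2 = (B**2 + 2*B**2) + B**2 = 3*B**2 + B**2 = 4*B**2)
(l(74) + t(17))/(-29859 + (-9962 - 1*(-7866))) = ((-7 + 13*74) + 4*17**2)/(-29859 + (-9962 - 1*(-7866))) = ((-7 + 962) + 4*289)/(-29859 + (-9962 + 7866)) = (955 + 1156)/(-29859 - 2096) = 2111/(-31955) = 2111*(-1/31955) = -2111/31955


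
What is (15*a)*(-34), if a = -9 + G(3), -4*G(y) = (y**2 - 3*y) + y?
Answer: 9945/2 ≈ 4972.5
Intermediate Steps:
G(y) = y/2 - y**2/4 (G(y) = -((y**2 - 3*y) + y)/4 = -(y**2 - 2*y)/4 = y/2 - y**2/4)
a = -39/4 (a = -9 + (1/4)*3*(2 - 1*3) = -9 + (1/4)*3*(2 - 3) = -9 + (1/4)*3*(-1) = -9 - 3/4 = -39/4 ≈ -9.7500)
(15*a)*(-34) = (15*(-39/4))*(-34) = -585/4*(-34) = 9945/2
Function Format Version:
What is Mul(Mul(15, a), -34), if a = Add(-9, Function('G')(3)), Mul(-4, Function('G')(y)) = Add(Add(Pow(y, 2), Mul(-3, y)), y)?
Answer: Rational(9945, 2) ≈ 4972.5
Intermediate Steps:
Function('G')(y) = Add(Mul(Rational(1, 2), y), Mul(Rational(-1, 4), Pow(y, 2))) (Function('G')(y) = Mul(Rational(-1, 4), Add(Add(Pow(y, 2), Mul(-3, y)), y)) = Mul(Rational(-1, 4), Add(Pow(y, 2), Mul(-2, y))) = Add(Mul(Rational(1, 2), y), Mul(Rational(-1, 4), Pow(y, 2))))
a = Rational(-39, 4) (a = Add(-9, Mul(Rational(1, 4), 3, Add(2, Mul(-1, 3)))) = Add(-9, Mul(Rational(1, 4), 3, Add(2, -3))) = Add(-9, Mul(Rational(1, 4), 3, -1)) = Add(-9, Rational(-3, 4)) = Rational(-39, 4) ≈ -9.7500)
Mul(Mul(15, a), -34) = Mul(Mul(15, Rational(-39, 4)), -34) = Mul(Rational(-585, 4), -34) = Rational(9945, 2)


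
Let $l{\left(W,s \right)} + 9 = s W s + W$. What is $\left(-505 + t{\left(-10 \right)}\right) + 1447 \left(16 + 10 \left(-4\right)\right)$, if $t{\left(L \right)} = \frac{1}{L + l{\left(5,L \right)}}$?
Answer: $- \frac{17123237}{486} \approx -35233.0$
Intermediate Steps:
$l{\left(W,s \right)} = -9 + W + W s^{2}$ ($l{\left(W,s \right)} = -9 + \left(s W s + W\right) = -9 + \left(W s s + W\right) = -9 + \left(W s^{2} + W\right) = -9 + \left(W + W s^{2}\right) = -9 + W + W s^{2}$)
$t{\left(L \right)} = \frac{1}{-4 + L + 5 L^{2}}$ ($t{\left(L \right)} = \frac{1}{L + \left(-9 + 5 + 5 L^{2}\right)} = \frac{1}{L + \left(-4 + 5 L^{2}\right)} = \frac{1}{-4 + L + 5 L^{2}}$)
$\left(-505 + t{\left(-10 \right)}\right) + 1447 \left(16 + 10 \left(-4\right)\right) = \left(-505 + \frac{1}{-4 - 10 + 5 \left(-10\right)^{2}}\right) + 1447 \left(16 + 10 \left(-4\right)\right) = \left(-505 + \frac{1}{-4 - 10 + 5 \cdot 100}\right) + 1447 \left(16 - 40\right) = \left(-505 + \frac{1}{-4 - 10 + 500}\right) + 1447 \left(-24\right) = \left(-505 + \frac{1}{486}\right) - 34728 = - \frac{245429}{486} - 34728 = - \frac{17123237}{486}$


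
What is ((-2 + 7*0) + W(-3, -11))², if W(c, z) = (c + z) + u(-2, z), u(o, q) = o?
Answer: 324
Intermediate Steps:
W(c, z) = -2 + c + z (W(c, z) = (c + z) - 2 = -2 + c + z)
((-2 + 7*0) + W(-3, -11))² = ((-2 + 7*0) + (-2 - 3 - 11))² = ((-2 + 0) - 16)² = (-2 - 16)² = (-18)² = 324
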